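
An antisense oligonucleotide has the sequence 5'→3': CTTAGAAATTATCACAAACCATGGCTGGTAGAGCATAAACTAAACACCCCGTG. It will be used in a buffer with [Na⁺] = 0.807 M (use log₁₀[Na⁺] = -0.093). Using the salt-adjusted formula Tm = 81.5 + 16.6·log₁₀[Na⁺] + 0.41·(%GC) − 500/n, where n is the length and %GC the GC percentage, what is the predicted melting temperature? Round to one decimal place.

Length n = 53. T=11, A=20, C=13, G=9
G+C = 22, so %GC = 22/53 × 100 = 41.509%
Salt term: 16.6 × (-0.093) = -1.544
GC term: 0.41 × 41.509 = 17.019; length term: −500/53 = −9.434
Tm = 81.5 + (-1.544) + 17.019 − 9.434 = 87.541 → 87.5°C

87.5°C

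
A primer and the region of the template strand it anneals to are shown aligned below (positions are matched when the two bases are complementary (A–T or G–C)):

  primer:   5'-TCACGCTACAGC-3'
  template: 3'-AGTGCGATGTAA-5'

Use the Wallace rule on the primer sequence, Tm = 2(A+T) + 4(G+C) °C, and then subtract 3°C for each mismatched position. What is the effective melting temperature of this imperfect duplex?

Primer base counts: A=3, T=2, G=2, C=5 → A+T=5, G+C=7
Perfect-match Tm = 2(5) + 4(7) = 10 + 28 = 38°C
Mismatches (positions where the bases are not complementary): 2 (at positions 11, 12)
Effective Tm = 38 − 2×3 = 38 − 6 = 32°C

32°C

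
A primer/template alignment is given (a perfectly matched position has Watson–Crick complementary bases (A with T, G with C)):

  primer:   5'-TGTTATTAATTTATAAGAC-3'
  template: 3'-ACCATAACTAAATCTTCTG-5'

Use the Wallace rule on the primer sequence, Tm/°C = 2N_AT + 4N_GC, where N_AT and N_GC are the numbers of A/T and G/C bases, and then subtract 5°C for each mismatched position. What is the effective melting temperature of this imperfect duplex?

29°C

Primer base counts: A=7, T=9, G=2, C=1 → A+T=16, G+C=3
Perfect-match Tm = 2(16) + 4(3) = 32 + 12 = 44°C
Mismatches (positions where the bases are not complementary): 3 (at positions 3, 8, 14)
Effective Tm = 44 − 3×5 = 44 − 15 = 29°C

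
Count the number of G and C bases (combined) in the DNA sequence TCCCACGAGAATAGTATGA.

Base counts: C=4, G=4, A=7, T=4
G+C = 4 + 4 = 8

8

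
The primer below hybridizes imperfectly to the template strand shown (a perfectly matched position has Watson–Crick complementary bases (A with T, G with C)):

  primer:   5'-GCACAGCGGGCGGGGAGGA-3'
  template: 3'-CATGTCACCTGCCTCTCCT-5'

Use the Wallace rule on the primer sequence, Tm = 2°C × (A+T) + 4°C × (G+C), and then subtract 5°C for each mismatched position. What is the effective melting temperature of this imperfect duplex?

48°C

Primer base counts: A=4, T=0, G=11, C=4 → A+T=4, G+C=15
Perfect-match Tm = 2(4) + 4(15) = 8 + 60 = 68°C
Mismatches (positions where the bases are not complementary): 4 (at positions 2, 7, 10, 14)
Effective Tm = 68 − 4×5 = 68 − 20 = 48°C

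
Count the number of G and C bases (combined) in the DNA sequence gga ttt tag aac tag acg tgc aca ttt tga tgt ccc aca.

16

T=12, G=8, C=8, A=11
G+C = 8 + 8 = 16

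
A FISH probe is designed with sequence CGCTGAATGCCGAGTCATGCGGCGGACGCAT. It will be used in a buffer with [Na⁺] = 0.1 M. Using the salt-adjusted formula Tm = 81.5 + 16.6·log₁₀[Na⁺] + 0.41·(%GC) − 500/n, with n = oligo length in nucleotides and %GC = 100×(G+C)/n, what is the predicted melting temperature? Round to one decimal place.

Length n = 31. Scanning the sequence gives A=6, C=9, T=5, G=11.
G+C = 20, so %GC = 20/31 × 100 = 64.516%
Salt term: 16.6 × (-1) = -16.6
GC term: 0.41 × 64.516 = 26.452; length term: −500/31 = −16.129
Tm = 81.5 + (-16.6) + 26.452 − 16.129 = 75.223 → 75.2°C

75.2°C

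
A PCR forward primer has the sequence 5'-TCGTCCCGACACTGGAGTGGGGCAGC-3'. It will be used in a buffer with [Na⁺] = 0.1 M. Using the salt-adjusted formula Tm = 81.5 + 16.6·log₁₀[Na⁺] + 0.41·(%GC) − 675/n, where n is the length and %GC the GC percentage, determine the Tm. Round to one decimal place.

67.3°C

Length n = 26. G=10, A=4, C=8, T=4
G+C = 18, so %GC = 18/26 × 100 = 69.231%
Salt term: 16.6 × (-1) = -16.6
GC term: 0.41 × 69.231 = 28.385; length term: −675/26 = −25.962
Tm = 81.5 + (-16.6) + 28.385 − 25.962 = 67.323 → 67.3°C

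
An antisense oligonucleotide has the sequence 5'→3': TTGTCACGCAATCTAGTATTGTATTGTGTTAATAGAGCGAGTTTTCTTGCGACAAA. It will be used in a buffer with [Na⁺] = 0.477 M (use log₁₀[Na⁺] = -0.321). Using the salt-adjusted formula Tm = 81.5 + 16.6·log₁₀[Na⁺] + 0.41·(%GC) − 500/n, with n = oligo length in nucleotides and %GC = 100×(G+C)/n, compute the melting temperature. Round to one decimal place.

Length n = 56. Counting bases: G=12, C=8, T=21, A=15
G+C = 20, so %GC = 20/56 × 100 = 35.714%
Salt term: 16.6 × (-0.321) = -5.329
GC term: 0.41 × 35.714 = 14.643; length term: −500/56 = −8.929
Tm = 81.5 + (-5.329) + 14.643 − 8.929 = 81.885 → 81.9°C

81.9°C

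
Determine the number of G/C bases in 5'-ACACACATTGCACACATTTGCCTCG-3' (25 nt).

12

Scanning the sequence gives T=6, C=9, A=7, G=3.
G+C = 3 + 9 = 12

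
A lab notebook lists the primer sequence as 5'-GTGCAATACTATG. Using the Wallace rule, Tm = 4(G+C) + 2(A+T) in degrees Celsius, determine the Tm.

36°C

C=2, A=4, T=4, G=3
AT pairs contribute 8, GC pairs contribute 5.
Tm = 4·5 + 2·8 = 20 + 16 = 36°C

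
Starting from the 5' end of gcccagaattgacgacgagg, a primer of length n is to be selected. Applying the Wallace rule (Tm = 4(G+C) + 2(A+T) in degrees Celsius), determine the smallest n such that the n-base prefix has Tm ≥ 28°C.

n = 9

First 8 bases: GCCCAGAA → Tm = 26°C (< 28°C)
First 9 bases: GCCCAGAAT → Tm = 28°C (≥ 28°C)
Each additional base adds 2°C (A/T) or 4°C (G/C), so Tm is non-decreasing in n; n = 9 is the first length to reach 28°C.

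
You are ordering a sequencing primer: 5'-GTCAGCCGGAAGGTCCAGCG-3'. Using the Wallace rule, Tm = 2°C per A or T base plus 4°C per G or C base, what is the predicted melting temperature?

68°C

Scanning the sequence gives T=2, C=6, G=8, A=4.
A+T = 6, G+C = 14
Tm = 2×6 + 4×14 = 68°C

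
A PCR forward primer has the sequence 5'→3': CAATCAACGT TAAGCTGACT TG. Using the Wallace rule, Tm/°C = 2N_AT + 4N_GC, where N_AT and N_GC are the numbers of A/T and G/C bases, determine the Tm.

Scanning the sequence gives C=5, A=7, T=6, G=4.
So N_AT = 13 and N_GC = 9.
Tm = 2(13) + 4(9) = 26 + 36 = 62°C

62°C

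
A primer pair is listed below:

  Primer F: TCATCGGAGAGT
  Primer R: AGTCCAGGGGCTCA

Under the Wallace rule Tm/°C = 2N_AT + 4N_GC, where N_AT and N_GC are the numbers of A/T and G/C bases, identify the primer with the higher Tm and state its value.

Primer F: A+T=6, G+C=6 → Tm = 2(6)+4(6) = 36°C
Primer R: A+T=5, G+C=9 → Tm = 2(5)+4(9) = 46°C
36°C vs 46°C → primer R is higher.

Primer R, 46°C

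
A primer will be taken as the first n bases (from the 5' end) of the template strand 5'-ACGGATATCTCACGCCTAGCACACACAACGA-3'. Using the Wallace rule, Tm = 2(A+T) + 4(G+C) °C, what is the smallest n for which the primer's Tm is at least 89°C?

n = 30

First 29 bases: ACGGATATCTCACGCCTAGCACACACAAC → Tm = 88°C (< 89°C)
First 30 bases: ACGGATATCTCACGCCTAGCACACACAACG → Tm = 92°C (≥ 89°C)
Each additional base adds 2°C (A/T) or 4°C (G/C), so Tm is non-decreasing in n; n = 30 is the first length to reach 89°C.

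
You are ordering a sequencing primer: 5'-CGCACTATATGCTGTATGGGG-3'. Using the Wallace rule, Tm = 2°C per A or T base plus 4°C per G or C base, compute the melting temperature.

64°C

Scanning the sequence gives G=7, A=4, C=4, T=6.
AT pairs contribute 10, GC pairs contribute 11.
Tm = 2(10) + 4(11) = 20 + 44 = 64°C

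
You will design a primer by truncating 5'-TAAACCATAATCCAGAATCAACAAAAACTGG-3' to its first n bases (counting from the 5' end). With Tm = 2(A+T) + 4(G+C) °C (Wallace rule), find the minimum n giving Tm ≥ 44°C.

First 16 bases: TAAACCATAATCCAGA → Tm = 42°C (< 44°C)
First 17 bases: TAAACCATAATCCAGAA → Tm = 44°C (≥ 44°C)
Each additional base adds 2°C (A/T) or 4°C (G/C), so Tm is non-decreasing in n; n = 17 is the first length to reach 44°C.

n = 17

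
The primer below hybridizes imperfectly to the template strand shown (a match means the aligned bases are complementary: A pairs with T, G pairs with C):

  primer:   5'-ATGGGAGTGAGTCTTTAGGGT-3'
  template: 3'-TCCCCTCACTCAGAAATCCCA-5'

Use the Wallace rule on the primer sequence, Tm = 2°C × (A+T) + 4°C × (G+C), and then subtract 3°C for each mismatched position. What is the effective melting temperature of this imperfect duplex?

Primer base counts: A=4, T=7, G=9, C=1 → A+T=11, G+C=10
Perfect-match Tm = 2(11) + 4(10) = 22 + 40 = 62°C
Mismatches (positions where the bases are not complementary): 1 (at position 2)
Effective Tm = 62 − 1×3 = 62 − 3 = 59°C

59°C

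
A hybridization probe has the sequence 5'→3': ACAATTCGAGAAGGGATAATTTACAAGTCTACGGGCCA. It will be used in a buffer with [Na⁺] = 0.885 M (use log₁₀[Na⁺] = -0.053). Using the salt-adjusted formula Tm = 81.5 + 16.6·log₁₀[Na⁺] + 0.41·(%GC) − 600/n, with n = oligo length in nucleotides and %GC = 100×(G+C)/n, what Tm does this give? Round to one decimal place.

82.1°C

Length n = 38. Base counts: G=9, C=7, A=14, T=8
G+C = 16, so %GC = 16/38 × 100 = 42.105%
Salt term: 16.6 × (-0.053) = -0.88
GC term: 0.41 × 42.105 = 17.263; length term: −600/38 = −15.789
Tm = 81.5 + (-0.88) + 17.263 − 15.789 = 82.094 → 82.1°C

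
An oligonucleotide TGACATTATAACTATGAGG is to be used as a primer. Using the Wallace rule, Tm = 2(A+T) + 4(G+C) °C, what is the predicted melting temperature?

50°C

Counting bases: C=2, G=4, T=6, A=7
AT pairs contribute 13, GC pairs contribute 6.
Tm = 4·6 + 2·13 = 24 + 26 = 50°C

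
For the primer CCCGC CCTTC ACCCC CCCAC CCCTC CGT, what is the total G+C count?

C=20, A=2, G=2, T=4
G+C = 2 + 20 = 22

22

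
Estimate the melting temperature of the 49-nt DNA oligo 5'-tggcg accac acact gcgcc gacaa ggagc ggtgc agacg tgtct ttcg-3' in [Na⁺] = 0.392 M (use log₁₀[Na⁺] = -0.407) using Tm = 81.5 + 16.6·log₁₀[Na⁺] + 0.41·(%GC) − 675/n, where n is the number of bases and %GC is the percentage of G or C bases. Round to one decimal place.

86.9°C

Length n = 49. Counting bases: T=8, G=16, A=10, C=15
G+C = 31, so %GC = 31/49 × 100 = 63.265%
Salt term: 16.6 × (-0.407) = -6.756
GC term: 0.41 × 63.265 = 25.939; length term: −675/49 = −13.776
Tm = 81.5 + (-6.756) + 25.939 − 13.776 = 86.907 → 86.9°C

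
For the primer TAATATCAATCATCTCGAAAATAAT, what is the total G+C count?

5

Base counts: A=12, T=8, C=4, G=1
Total G or C: 1 + 4 = 5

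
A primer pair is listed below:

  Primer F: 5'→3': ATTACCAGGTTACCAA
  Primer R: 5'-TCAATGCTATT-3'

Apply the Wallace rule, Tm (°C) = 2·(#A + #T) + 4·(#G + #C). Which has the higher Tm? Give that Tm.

Primer F: A+T=10, G+C=6 → Tm = 2(10)+4(6) = 44°C
Primer R: A+T=8, G+C=3 → Tm = 2(8)+4(3) = 28°C
44°C vs 28°C → primer F is higher.

Primer F, 44°C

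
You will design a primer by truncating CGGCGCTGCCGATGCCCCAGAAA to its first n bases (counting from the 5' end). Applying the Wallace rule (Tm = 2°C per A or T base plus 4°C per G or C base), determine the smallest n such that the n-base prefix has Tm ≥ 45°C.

First 12 bases: CGGCGCTGCCGA → Tm = 44°C (< 45°C)
First 13 bases: CGGCGCTGCCGAT → Tm = 46°C (≥ 45°C)
Each additional base adds 2°C (A/T) or 4°C (G/C), so Tm is non-decreasing in n; n = 13 is the first length to reach 45°C.

n = 13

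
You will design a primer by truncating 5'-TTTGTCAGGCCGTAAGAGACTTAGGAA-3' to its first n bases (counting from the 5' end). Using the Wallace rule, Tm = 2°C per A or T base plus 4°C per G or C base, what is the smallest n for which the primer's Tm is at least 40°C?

First 12 bases: TTTGTCAGGCCG → Tm = 38°C (< 40°C)
First 13 bases: TTTGTCAGGCCGT → Tm = 40°C (≥ 40°C)
Each additional base adds 2°C (A/T) or 4°C (G/C), so Tm is non-decreasing in n; n = 13 is the first length to reach 40°C.

n = 13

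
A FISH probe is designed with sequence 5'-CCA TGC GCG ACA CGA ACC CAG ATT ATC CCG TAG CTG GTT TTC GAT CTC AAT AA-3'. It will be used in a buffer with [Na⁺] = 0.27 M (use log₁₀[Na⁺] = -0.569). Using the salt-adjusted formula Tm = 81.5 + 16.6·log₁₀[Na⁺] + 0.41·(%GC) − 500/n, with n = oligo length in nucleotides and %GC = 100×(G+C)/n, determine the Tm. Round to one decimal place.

82.7°C

Length n = 53. Scanning the sequence gives G=10, A=14, T=13, C=16.
G+C = 26, so %GC = 26/53 × 100 = 49.057%
Salt term: 16.6 × (-0.569) = -9.445
GC term: 0.41 × 49.057 = 20.113; length term: −500/53 = −9.434
Tm = 81.5 + (-9.445) + 20.113 − 9.434 = 82.734 → 82.7°C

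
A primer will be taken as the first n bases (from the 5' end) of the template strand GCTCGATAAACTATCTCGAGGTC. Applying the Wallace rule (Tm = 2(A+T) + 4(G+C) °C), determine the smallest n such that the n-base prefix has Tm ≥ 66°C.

First 22 bases: GCTCGATAAACTATCTCGAGGT → Tm = 64°C (< 66°C)
First 23 bases: GCTCGATAAACTATCTCGAGGTC → Tm = 68°C (≥ 66°C)
Each additional base adds 2°C (A/T) or 4°C (G/C), so Tm is non-decreasing in n; n = 23 is the first length to reach 66°C.

n = 23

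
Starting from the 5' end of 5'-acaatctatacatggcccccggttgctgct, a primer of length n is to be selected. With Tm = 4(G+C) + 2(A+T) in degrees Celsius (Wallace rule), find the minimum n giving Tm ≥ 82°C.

First 26 bases: ACAATCTATACATGGCCCCCGGTTGC → Tm = 80°C (< 82°C)
First 27 bases: ACAATCTATACATGGCCCCCGGTTGCT → Tm = 82°C (≥ 82°C)
Since every base adds ≥2°C, Tm only increases with n, so the threshold is first crossed at n = 27.

n = 27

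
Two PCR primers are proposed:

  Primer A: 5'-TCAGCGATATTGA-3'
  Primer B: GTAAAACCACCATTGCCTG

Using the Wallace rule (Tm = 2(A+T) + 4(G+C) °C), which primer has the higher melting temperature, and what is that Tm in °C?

Primer B, 56°C

Primer A: A+T=8, G+C=5 → Tm = 2(8)+4(5) = 36°C
Primer B: A+T=10, G+C=9 → Tm = 2(10)+4(9) = 56°C
36°C vs 56°C → primer B is higher.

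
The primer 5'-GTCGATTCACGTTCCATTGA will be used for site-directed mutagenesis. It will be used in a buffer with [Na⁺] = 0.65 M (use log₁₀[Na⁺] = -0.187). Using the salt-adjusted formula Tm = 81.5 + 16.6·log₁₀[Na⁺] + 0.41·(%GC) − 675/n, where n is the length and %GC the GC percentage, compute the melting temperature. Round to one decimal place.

Length n = 20. Base counts: C=5, T=7, A=4, G=4
G+C = 9, so %GC = 9/20 × 100 = 45%
Salt term: 16.6 × (-0.187) = -3.104
GC term: 0.41 × 45 = 18.45; length term: −675/20 = −33.75
Tm = 81.5 + (-3.104) + 18.45 − 33.75 = 63.096 → 63.1°C

63.1°C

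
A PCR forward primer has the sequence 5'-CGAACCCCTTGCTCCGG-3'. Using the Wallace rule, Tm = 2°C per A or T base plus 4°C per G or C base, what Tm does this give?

Base counts: G=4, A=2, T=3, C=8
A+T = 5, G+C = 12
Tm = 4·12 + 2·5 = 48 + 10 = 58°C

58°C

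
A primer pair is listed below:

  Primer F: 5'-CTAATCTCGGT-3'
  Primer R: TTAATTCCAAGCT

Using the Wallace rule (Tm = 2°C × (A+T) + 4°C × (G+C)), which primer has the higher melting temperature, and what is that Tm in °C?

Primer R, 34°C

Primer F: A+T=6, G+C=5 → Tm = 2(6)+4(5) = 32°C
Primer R: A+T=9, G+C=4 → Tm = 2(9)+4(4) = 34°C
32°C vs 34°C → primer R is higher.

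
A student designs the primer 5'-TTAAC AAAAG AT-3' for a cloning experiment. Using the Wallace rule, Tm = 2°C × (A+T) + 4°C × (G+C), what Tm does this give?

28°C

Scanning the sequence gives G=1, A=7, T=3, C=1.
AT pairs contribute 10, GC pairs contribute 2.
Tm = 2×10 + 4×2 = 28°C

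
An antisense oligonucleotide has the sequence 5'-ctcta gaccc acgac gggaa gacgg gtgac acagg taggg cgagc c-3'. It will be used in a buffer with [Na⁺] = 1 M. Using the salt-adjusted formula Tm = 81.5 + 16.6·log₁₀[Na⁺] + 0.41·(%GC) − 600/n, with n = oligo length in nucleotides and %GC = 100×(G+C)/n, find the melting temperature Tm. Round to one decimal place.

95.2°C

Length n = 46. Base counts: A=12, T=4, G=17, C=13
G+C = 30, so %GC = 30/46 × 100 = 65.217%
Salt term: 16.6 × (0) = 0
GC term: 0.41 × 65.217 = 26.739; length term: −600/46 = −13.043
Tm = 81.5 + (0) + 26.739 − 13.043 = 95.196 → 95.2°C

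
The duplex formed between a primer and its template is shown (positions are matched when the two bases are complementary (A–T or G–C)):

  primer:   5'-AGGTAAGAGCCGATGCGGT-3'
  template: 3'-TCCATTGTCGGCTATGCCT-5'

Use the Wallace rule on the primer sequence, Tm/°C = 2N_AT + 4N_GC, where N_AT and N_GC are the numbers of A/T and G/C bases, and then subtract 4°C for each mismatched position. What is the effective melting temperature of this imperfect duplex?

48°C

Primer base counts: A=5, T=3, G=8, C=3 → A+T=8, G+C=11
Perfect-match Tm = 2(8) + 4(11) = 16 + 44 = 60°C
Mismatches (positions where the bases are not complementary): 3 (at positions 7, 15, 19)
Effective Tm = 60 − 3×4 = 60 − 12 = 48°C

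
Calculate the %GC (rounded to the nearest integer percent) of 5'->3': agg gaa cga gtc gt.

Counting bases: G=6, A=4, C=2, T=2
G+C = 6 + 2 = 8 out of 14 bases
%GC = 8/14 × 100 = 57.14% ≈ 57%

57%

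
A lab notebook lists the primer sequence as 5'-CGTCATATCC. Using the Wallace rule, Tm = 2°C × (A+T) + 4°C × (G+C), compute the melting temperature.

C=4, G=1, T=3, A=2
AT pairs contribute 5, GC pairs contribute 5.
Tm = 2×5 + 4×5 = 30°C

30°C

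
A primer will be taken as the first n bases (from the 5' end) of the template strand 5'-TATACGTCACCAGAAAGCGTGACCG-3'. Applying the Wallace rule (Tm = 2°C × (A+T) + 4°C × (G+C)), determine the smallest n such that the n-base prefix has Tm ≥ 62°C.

First 20 bases: TATACGTCACCAGAAAGCGT → Tm = 58°C (< 62°C)
First 21 bases: TATACGTCACCAGAAAGCGTG → Tm = 62°C (≥ 62°C)
Each additional base adds 2°C (A/T) or 4°C (G/C), so Tm is non-decreasing in n; n = 21 is the first length to reach 62°C.

n = 21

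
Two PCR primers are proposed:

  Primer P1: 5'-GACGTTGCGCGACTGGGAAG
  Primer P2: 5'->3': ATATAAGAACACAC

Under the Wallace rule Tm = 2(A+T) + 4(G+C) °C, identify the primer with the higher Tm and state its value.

Primer P1, 66°C

Primer P1: A+T=7, G+C=13 → Tm = 2(7)+4(13) = 66°C
Primer P2: A+T=10, G+C=4 → Tm = 2(10)+4(4) = 36°C
66°C vs 36°C → primer P1 is higher.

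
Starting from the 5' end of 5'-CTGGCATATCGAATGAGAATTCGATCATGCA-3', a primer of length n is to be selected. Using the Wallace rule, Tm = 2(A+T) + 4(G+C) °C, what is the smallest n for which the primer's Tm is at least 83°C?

n = 30

First 29 bases: CTGGCATATCGAATGAGAATTCGATCATG → Tm = 82°C (< 83°C)
First 30 bases: CTGGCATATCGAATGAGAATTCGATCATGC → Tm = 86°C (≥ 83°C)
Since every base adds ≥2°C, Tm only increases with n, so the threshold is first crossed at n = 30.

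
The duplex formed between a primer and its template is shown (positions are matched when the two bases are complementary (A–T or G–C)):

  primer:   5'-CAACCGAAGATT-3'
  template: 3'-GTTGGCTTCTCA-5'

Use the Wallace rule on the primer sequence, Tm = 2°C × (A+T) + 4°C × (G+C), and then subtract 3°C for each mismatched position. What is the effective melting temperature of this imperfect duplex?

31°C

Primer base counts: A=5, T=2, G=2, C=3 → A+T=7, G+C=5
Perfect-match Tm = 2(7) + 4(5) = 14 + 20 = 34°C
Mismatches (positions where the bases are not complementary): 1 (at position 11)
Effective Tm = 34 − 1×3 = 34 − 3 = 31°C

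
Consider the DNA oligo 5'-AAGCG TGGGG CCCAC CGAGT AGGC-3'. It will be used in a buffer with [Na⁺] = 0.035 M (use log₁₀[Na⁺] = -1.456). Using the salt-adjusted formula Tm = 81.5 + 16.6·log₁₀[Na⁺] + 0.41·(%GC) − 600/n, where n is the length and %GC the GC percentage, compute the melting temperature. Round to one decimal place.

61.4°C

Length n = 24. Counting bases: C=7, A=5, G=10, T=2
G+C = 17, so %GC = 17/24 × 100 = 70.833%
Salt term: 16.6 × (-1.456) = -24.17
GC term: 0.41 × 70.833 = 29.042; length term: −600/24 = −25
Tm = 81.5 + (-24.17) + 29.042 − 25 = 61.372 → 61.4°C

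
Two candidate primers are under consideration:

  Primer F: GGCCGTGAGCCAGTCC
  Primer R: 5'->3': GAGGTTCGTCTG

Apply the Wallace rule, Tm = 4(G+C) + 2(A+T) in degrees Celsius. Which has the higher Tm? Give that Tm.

Primer F, 56°C

Primer F: A+T=4, G+C=12 → Tm = 2(4)+4(12) = 56°C
Primer R: A+T=5, G+C=7 → Tm = 2(5)+4(7) = 38°C
56°C vs 38°C → primer F is higher.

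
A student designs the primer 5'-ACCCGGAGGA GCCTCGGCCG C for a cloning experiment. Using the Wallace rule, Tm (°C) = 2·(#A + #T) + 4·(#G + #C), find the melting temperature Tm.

Base counts: C=9, T=1, A=3, G=8
AT pairs contribute 4, GC pairs contribute 17.
Tm = 4·17 + 2·4 = 68 + 8 = 76°C

76°C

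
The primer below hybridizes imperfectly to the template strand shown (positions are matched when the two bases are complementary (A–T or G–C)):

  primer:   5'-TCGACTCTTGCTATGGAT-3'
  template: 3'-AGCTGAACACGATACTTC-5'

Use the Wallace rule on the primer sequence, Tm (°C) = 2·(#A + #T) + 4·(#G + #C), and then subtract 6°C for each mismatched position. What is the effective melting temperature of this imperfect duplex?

Primer base counts: A=3, T=7, G=4, C=4 → A+T=10, G+C=8
Perfect-match Tm = 2(10) + 4(8) = 20 + 32 = 52°C
Mismatches (positions where the bases are not complementary): 4 (at positions 7, 8, 16, 18)
Effective Tm = 52 − 4×6 = 52 − 24 = 28°C

28°C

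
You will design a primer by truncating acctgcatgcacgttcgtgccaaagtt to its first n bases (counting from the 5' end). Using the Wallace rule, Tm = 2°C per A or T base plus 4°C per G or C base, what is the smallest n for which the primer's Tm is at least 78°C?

First 24 bases: ACCTGCATGCACGTTCGTGCCAAA → Tm = 74°C (< 78°C)
First 25 bases: ACCTGCATGCACGTTCGTGCCAAAG → Tm = 78°C (≥ 78°C)
Since every base adds ≥2°C, Tm only increases with n, so the threshold is first crossed at n = 25.

n = 25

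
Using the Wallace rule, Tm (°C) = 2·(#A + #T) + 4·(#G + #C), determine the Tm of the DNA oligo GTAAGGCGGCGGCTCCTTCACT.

72°C

Counting bases: A=3, G=7, T=5, C=7
AT pairs contribute 8, GC pairs contribute 14.
Tm = 4·14 + 2·8 = 56 + 16 = 72°C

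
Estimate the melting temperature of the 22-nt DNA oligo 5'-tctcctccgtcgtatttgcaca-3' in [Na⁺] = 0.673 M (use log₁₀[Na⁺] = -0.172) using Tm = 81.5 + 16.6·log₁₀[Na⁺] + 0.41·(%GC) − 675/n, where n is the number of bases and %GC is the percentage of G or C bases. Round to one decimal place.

68.5°C

Length n = 22. Counting bases: C=8, A=3, T=8, G=3
G+C = 11, so %GC = 11/22 × 100 = 50%
Salt term: 16.6 × (-0.172) = -2.855
GC term: 0.41 × 50 = 20.5; length term: −675/22 = −30.682
Tm = 81.5 + (-2.855) + 20.5 − 30.682 = 68.463 → 68.5°C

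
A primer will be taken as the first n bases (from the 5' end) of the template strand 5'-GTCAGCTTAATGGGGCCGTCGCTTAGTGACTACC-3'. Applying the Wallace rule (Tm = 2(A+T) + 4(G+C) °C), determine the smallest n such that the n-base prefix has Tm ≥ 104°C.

n = 34

First 33 bases: GTCAGCTTAATGGGGCCGTCGCTTAGTGACTAC → Tm = 102°C (< 104°C)
First 34 bases: GTCAGCTTAATGGGGCCGTCGCTTAGTGACTACC → Tm = 106°C (≥ 104°C)
Each additional base adds 2°C (A/T) or 4°C (G/C), so Tm is non-decreasing in n; n = 34 is the first length to reach 104°C.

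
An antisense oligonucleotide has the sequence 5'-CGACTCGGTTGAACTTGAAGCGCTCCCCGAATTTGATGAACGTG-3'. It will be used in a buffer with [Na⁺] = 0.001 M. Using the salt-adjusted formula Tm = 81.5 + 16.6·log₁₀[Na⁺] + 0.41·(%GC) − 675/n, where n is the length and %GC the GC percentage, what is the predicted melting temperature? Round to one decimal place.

37.8°C

Length n = 44. Scanning the sequence gives A=10, C=11, T=11, G=12.
G+C = 23, so %GC = 23/44 × 100 = 52.273%
Salt term: 16.6 × (-3) = -49.8
GC term: 0.41 × 52.273 = 21.432; length term: −675/44 = −15.341
Tm = 81.5 + (-49.8) + 21.432 − 15.341 = 37.791 → 37.8°C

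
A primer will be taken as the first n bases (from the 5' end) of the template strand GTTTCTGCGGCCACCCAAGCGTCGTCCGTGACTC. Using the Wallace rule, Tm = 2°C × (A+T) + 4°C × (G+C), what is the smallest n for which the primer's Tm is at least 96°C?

n = 29

First 28 bases: GTTTCTGCGGCCACCCAAGCGTCGTCCG → Tm = 94°C (< 96°C)
First 29 bases: GTTTCTGCGGCCACCCAAGCGTCGTCCGT → Tm = 96°C (≥ 96°C)
Each additional base adds 2°C (A/T) or 4°C (G/C), so Tm is non-decreasing in n; n = 29 is the first length to reach 96°C.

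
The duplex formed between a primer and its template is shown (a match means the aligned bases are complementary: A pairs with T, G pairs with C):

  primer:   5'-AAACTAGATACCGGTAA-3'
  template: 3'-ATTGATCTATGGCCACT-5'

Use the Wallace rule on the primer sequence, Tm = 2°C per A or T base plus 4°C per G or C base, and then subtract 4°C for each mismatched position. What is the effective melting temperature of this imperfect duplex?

Primer base counts: A=8, T=3, G=3, C=3 → A+T=11, G+C=6
Perfect-match Tm = 2(11) + 4(6) = 22 + 24 = 46°C
Mismatches (positions where the bases are not complementary): 2 (at positions 1, 16)
Effective Tm = 46 − 2×4 = 46 − 8 = 38°C

38°C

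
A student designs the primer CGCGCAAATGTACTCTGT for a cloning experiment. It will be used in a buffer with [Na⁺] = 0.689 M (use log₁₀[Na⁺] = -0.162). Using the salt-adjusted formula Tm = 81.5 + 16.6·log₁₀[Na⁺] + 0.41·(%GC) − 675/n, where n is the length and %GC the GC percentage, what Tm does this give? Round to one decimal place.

Length n = 18. Base counts: G=4, C=5, T=5, A=4
G+C = 9, so %GC = 9/18 × 100 = 50%
Salt term: 16.6 × (-0.162) = -2.689
GC term: 0.41 × 50 = 20.5; length term: −675/18 = −37.5
Tm = 81.5 + (-2.689) + 20.5 − 37.5 = 61.811 → 61.8°C

61.8°C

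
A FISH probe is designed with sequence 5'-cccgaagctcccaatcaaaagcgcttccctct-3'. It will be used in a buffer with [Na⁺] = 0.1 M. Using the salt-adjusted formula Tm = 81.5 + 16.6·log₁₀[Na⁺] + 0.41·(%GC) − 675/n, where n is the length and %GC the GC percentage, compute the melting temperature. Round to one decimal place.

Length n = 32. Scanning the sequence gives A=8, T=6, G=4, C=14.
G+C = 18, so %GC = 18/32 × 100 = 56.25%
Salt term: 16.6 × (-1) = -16.6
GC term: 0.41 × 56.25 = 23.062; length term: −675/32 = −21.094
Tm = 81.5 + (-16.6) + 23.062 − 21.094 = 66.868 → 66.9°C

66.9°C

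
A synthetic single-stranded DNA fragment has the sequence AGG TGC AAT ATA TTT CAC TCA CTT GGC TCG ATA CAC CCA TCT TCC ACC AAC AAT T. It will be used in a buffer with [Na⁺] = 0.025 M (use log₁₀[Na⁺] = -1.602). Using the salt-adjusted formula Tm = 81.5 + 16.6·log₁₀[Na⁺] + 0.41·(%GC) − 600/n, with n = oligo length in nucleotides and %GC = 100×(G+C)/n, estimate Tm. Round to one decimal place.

61.1°C

Length n = 55. Base counts: G=6, A=16, T=16, C=17
G+C = 23, so %GC = 23/55 × 100 = 41.818%
Salt term: 16.6 × (-1.602) = -26.593
GC term: 0.41 × 41.818 = 17.145; length term: −600/55 = −10.909
Tm = 81.5 + (-26.593) + 17.145 − 10.909 = 61.143 → 61.1°C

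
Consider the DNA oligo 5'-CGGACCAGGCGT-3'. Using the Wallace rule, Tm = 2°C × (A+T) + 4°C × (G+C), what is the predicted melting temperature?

42°C

C=4, G=5, A=2, T=1
AT pairs contribute 3, GC pairs contribute 9.
Tm = 2×3 + 4×9 = 42°C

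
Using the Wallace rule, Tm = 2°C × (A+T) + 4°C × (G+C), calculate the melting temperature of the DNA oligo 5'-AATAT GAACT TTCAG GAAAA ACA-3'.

58°C

C=3, G=3, A=12, T=5
A+T = 17, G+C = 6
Tm = 2(17) + 4(6) = 34 + 24 = 58°C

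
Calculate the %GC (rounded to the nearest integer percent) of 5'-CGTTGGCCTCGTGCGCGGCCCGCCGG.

85%

Base counts: C=11, G=11, T=4, A=0
G+C = 11 + 11 = 22 out of 26 bases
%GC = 22/26 × 100 = 84.62% ≈ 85%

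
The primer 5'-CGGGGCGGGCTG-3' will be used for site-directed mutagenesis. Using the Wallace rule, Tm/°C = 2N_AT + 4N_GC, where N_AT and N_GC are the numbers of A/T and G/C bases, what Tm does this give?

Counting bases: G=8, C=3, T=1, A=0
So N_AT = 1 and N_GC = 11.
Tm = 2(1) + 4(11) = 2 + 44 = 46°C

46°C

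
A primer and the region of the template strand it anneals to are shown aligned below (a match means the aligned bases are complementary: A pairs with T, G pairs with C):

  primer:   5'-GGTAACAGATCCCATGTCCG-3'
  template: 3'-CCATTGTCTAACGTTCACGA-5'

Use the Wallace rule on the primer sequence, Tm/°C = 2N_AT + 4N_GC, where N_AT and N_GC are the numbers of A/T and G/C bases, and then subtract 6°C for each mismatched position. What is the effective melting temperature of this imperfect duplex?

Primer base counts: A=5, T=4, G=5, C=6 → A+T=9, G+C=11
Perfect-match Tm = 2(9) + 4(11) = 18 + 44 = 62°C
Mismatches (positions where the bases are not complementary): 5 (at positions 11, 12, 15, 18, 20)
Effective Tm = 62 − 5×6 = 62 − 30 = 32°C

32°C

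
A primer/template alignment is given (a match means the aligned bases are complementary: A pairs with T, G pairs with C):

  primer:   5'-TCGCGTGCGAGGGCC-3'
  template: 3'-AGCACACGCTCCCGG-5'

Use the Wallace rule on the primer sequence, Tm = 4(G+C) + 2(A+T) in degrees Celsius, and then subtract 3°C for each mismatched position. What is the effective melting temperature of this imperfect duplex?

51°C

Primer base counts: A=1, T=2, G=7, C=5 → A+T=3, G+C=12
Perfect-match Tm = 2(3) + 4(12) = 6 + 48 = 54°C
Mismatches (positions where the bases are not complementary): 1 (at position 4)
Effective Tm = 54 − 1×3 = 54 − 3 = 51°C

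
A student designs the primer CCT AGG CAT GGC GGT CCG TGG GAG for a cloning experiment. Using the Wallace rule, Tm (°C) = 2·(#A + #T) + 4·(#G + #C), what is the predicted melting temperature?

82°C

Counting bases: C=6, T=4, G=11, A=3
So N_AT = 7 and N_GC = 17.
Tm = 2(7) + 4(17) = 14 + 68 = 82°C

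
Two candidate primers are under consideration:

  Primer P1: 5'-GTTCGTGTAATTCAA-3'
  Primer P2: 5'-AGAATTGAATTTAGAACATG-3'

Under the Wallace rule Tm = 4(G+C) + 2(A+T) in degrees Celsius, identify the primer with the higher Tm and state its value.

Primer P1: A+T=10, G+C=5 → Tm = 2(10)+4(5) = 40°C
Primer P2: A+T=15, G+C=5 → Tm = 2(15)+4(5) = 50°C
40°C vs 50°C → primer P2 is higher.

Primer P2, 50°C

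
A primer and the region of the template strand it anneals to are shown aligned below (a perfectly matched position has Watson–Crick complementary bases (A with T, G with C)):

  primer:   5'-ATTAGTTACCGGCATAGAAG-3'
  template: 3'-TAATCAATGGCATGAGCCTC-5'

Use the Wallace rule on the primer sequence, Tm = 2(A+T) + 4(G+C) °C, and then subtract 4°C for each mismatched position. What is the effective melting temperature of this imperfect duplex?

Primer base counts: A=7, T=5, G=5, C=3 → A+T=12, G+C=8
Perfect-match Tm = 2(12) + 4(8) = 24 + 32 = 56°C
Mismatches (positions where the bases are not complementary): 5 (at positions 12, 13, 14, 16, 18)
Effective Tm = 56 − 5×4 = 56 − 20 = 36°C

36°C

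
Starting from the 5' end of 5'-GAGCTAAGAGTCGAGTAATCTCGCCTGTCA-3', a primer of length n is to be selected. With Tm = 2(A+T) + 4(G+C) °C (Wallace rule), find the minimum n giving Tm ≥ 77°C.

n = 26

First 25 bases: GAGCTAAGAGTCGAGTAATCTCGCC → Tm = 76°C (< 77°C)
First 26 bases: GAGCTAAGAGTCGAGTAATCTCGCCT → Tm = 78°C (≥ 77°C)
Since every base adds ≥2°C, Tm only increases with n, so the threshold is first crossed at n = 26.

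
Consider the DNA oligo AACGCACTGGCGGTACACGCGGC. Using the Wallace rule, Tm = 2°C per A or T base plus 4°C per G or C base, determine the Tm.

Scanning the sequence gives T=2, A=5, G=8, C=8.
A+T = 7, G+C = 16
Tm = 2×7 + 4×16 = 78°C

78°C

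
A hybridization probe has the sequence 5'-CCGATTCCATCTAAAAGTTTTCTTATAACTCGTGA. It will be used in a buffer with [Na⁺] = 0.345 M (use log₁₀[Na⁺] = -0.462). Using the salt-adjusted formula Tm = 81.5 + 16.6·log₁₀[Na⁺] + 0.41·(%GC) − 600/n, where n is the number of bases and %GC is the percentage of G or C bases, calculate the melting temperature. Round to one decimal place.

Length n = 35. Scanning the sequence gives C=8, A=10, T=13, G=4.
G+C = 12, so %GC = 12/35 × 100 = 34.286%
Salt term: 16.6 × (-0.462) = -7.669
GC term: 0.41 × 34.286 = 14.057; length term: −600/35 = −17.143
Tm = 81.5 + (-7.669) + 14.057 − 17.143 = 70.745 → 70.7°C

70.7°C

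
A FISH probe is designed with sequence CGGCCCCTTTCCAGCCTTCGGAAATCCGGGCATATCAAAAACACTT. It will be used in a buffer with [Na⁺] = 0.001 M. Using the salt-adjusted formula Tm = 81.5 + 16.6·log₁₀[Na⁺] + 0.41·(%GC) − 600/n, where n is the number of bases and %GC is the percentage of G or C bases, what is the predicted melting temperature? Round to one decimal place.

40.0°C

Length n = 46. Base counts: C=16, T=10, A=12, G=8
G+C = 24, so %GC = 24/46 × 100 = 52.174%
Salt term: 16.6 × (-3) = -49.8
GC term: 0.41 × 52.174 = 21.391; length term: −600/46 = −13.043
Tm = 81.5 + (-49.8) + 21.391 − 13.043 = 40.048 → 40.0°C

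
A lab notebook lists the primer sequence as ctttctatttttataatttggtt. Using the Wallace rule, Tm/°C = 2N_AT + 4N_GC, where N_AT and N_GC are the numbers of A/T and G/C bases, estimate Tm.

54°C

Counting bases: A=4, T=15, C=2, G=2
So N_AT = 19 and N_GC = 4.
Tm = 2×19 + 4×4 = 54°C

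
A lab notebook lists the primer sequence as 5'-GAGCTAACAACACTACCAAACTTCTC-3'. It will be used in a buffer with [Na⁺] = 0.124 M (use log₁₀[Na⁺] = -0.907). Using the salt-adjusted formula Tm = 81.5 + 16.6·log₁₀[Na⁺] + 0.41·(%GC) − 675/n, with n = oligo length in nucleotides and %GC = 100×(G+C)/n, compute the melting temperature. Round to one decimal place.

Length n = 26. Scanning the sequence gives A=10, T=5, G=2, C=9.
G+C = 11, so %GC = 11/26 × 100 = 42.308%
Salt term: 16.6 × (-0.907) = -15.056
GC term: 0.41 × 42.308 = 17.346; length term: −675/26 = −25.962
Tm = 81.5 + (-15.056) + 17.346 − 25.962 = 57.828 → 57.8°C

57.8°C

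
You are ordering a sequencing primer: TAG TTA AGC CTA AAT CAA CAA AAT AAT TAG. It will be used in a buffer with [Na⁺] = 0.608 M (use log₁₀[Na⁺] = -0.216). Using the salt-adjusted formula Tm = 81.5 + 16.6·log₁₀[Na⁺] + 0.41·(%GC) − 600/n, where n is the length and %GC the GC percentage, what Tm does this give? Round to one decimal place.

Length n = 30. Scanning the sequence gives A=15, C=4, G=3, T=8.
G+C = 7, so %GC = 7/30 × 100 = 23.333%
Salt term: 16.6 × (-0.216) = -3.586
GC term: 0.41 × 23.333 = 9.567; length term: −600/30 = −20
Tm = 81.5 + (-3.586) + 9.567 − 20 = 67.481 → 67.5°C

67.5°C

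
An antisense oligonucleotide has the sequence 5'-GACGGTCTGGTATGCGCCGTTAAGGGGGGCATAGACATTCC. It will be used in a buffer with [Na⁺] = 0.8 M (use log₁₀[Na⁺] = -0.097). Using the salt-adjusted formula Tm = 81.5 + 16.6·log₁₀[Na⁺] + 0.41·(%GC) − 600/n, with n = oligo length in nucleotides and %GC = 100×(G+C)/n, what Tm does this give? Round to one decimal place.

89.3°C

Length n = 41. Counting bases: G=15, A=8, C=9, T=9
G+C = 24, so %GC = 24/41 × 100 = 58.537%
Salt term: 16.6 × (-0.097) = -1.61
GC term: 0.41 × 58.537 = 24; length term: −600/41 = −14.634
Tm = 81.5 + (-1.61) + 24 − 14.634 = 89.256 → 89.3°C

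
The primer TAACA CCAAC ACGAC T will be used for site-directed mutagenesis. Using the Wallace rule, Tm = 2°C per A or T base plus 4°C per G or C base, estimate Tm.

Scanning the sequence gives A=7, C=6, G=1, T=2.
AT pairs contribute 9, GC pairs contribute 7.
Tm = 2(9) + 4(7) = 18 + 28 = 46°C

46°C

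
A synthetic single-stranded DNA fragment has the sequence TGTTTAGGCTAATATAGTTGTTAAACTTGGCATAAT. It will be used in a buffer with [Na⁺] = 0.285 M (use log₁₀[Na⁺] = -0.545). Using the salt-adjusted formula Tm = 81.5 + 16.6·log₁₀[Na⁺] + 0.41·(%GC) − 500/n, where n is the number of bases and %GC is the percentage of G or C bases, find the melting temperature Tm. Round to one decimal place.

70.0°C

Length n = 36. Scanning the sequence gives G=7, A=11, C=3, T=15.
G+C = 10, so %GC = 10/36 × 100 = 27.778%
Salt term: 16.6 × (-0.545) = -9.047
GC term: 0.41 × 27.778 = 11.389; length term: −500/36 = −13.889
Tm = 81.5 + (-9.047) + 11.389 − 13.889 = 69.953 → 70.0°C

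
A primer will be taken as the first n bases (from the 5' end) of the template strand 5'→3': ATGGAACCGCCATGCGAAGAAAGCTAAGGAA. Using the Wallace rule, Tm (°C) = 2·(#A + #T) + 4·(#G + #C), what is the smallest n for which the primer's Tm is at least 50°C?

n = 16

First 15 bases: ATGGAACCGCCATGC → Tm = 48°C (< 50°C)
First 16 bases: ATGGAACCGCCATGCG → Tm = 52°C (≥ 50°C)
Each additional base adds 2°C (A/T) or 4°C (G/C), so Tm is non-decreasing in n; n = 16 is the first length to reach 50°C.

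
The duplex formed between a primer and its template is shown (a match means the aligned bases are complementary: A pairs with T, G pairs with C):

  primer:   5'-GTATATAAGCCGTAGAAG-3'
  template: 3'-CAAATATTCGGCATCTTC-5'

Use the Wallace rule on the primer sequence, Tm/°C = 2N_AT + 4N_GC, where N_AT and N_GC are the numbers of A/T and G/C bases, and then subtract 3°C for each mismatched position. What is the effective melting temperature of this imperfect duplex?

Primer base counts: A=7, T=4, G=5, C=2 → A+T=11, G+C=7
Perfect-match Tm = 2(11) + 4(7) = 22 + 28 = 50°C
Mismatches (positions where the bases are not complementary): 1 (at position 3)
Effective Tm = 50 − 1×3 = 50 − 3 = 47°C

47°C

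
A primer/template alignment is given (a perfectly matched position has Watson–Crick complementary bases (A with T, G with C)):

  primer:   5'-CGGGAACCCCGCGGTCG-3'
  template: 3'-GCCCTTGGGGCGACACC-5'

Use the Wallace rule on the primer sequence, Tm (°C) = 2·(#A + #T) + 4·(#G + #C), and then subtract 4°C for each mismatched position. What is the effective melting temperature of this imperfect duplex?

54°C

Primer base counts: A=2, T=1, G=7, C=7 → A+T=3, G+C=14
Perfect-match Tm = 2(3) + 4(14) = 6 + 56 = 62°C
Mismatches (positions where the bases are not complementary): 2 (at positions 13, 16)
Effective Tm = 62 − 2×4 = 62 − 8 = 54°C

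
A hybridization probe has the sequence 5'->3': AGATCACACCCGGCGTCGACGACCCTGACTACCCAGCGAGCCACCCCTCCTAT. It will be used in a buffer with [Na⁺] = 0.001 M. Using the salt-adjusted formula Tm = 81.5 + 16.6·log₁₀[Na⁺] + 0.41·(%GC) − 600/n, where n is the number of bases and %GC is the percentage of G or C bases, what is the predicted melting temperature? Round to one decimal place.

46.7°C

Length n = 53. Counting bases: A=12, C=24, T=7, G=10
G+C = 34, so %GC = 34/53 × 100 = 64.151%
Salt term: 16.6 × (-3) = -49.8
GC term: 0.41 × 64.151 = 26.302; length term: −600/53 = −11.321
Tm = 81.5 + (-49.8) + 26.302 − 11.321 = 46.681 → 46.7°C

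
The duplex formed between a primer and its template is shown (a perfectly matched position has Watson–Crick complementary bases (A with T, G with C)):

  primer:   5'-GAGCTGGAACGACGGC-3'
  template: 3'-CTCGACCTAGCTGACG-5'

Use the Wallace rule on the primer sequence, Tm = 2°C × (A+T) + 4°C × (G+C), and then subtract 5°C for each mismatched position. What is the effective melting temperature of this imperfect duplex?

Primer base counts: A=4, T=1, G=7, C=4 → A+T=5, G+C=11
Perfect-match Tm = 2(5) + 4(11) = 10 + 44 = 54°C
Mismatches (positions where the bases are not complementary): 2 (at positions 9, 14)
Effective Tm = 54 − 2×5 = 54 − 10 = 44°C

44°C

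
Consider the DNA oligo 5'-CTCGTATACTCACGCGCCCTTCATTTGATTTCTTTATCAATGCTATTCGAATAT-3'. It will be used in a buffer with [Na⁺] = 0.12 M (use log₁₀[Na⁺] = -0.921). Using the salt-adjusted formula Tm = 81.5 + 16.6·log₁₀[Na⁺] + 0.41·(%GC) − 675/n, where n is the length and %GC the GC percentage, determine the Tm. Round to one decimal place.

68.9°C

Length n = 54. Scanning the sequence gives G=6, A=12, T=22, C=14.
G+C = 20, so %GC = 20/54 × 100 = 37.037%
Salt term: 16.6 × (-0.921) = -15.289
GC term: 0.41 × 37.037 = 15.185; length term: −675/54 = −12.5
Tm = 81.5 + (-15.289) + 15.185 − 12.5 = 68.896 → 68.9°C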